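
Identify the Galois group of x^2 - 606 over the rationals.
Gal(K/Q) = Z/2Z (cyclic of order 2)

x^2 - 606 is irreducible over Q since 606 is not a rational square. The splitting field Q(sqrt(606)) has degree 2 over Q, and its unique nontrivial automorphism is sqrt(606) ↦ -sqrt(606). Hence Gal(Q(sqrt(606))/Q) = Z/2Z.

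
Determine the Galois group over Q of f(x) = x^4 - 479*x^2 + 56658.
Gal(K/Q) = V_4 (Klein four-group, Z/2Z × Z/2Z)

f factors as (x^2 - 266)(x^2 - 213), so the splitting field is K = Q(sqrt(266), sqrt(213)). The elements 266, 213, 56658 are all non-squares in Q, so sqrt(266) and sqrt(213) generate independent quadratic extensions. Thus [K:Q] = 4 and Gal(K/Q) is generated by the two order-2 automorphisms sqrt(266) ↦ -sqrt(266) and sqrt(213) ↦ -sqrt(213), giving V_4.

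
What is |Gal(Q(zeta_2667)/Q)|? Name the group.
|Gal(Q(zeta_2667)/Q)| = phi(2667) = 1512; group ≅ (Z/2667Z)^* ≅ Z/2Z × Z/6Z × Z/126Z

The n-th cyclotomic polynomial Φ_2667(x) is the minimal polynomial of zeta_2667 over Q and has degree phi(2667) = 1512. So Q(zeta_2667) is a degree-1512 Galois extension with Galois group (Z/2667Z)^*. By CRT, (Z/2667Z)^* ≅ (Z/3Z)^* × (Z/7Z)^* × (Z/127Z)^*. Each prime-power unit group is (Z/3Z)^* ≅ Z/2Z; (Z/7Z)^* ≅ Z/6Z; (Z/127Z)^* ≅ Z/126Z. Hence Gal(Q(zeta_2667)/Q) ≅ Z/2Z × Z/6Z × Z/126Z.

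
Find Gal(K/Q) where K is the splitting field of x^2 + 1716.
Gal(K/Q) = Z/2Z (cyclic of order 2)

x^2 + 1716 is irreducible over Q since -1716 is not a rational square. The splitting field Q(sqrt(-1716)) has degree 2 over Q, and its unique nontrivial automorphism is sqrt(-1716) ↦ -sqrt(-1716). Hence Gal(Q(sqrt(-1716))/Q) = Z/2Z.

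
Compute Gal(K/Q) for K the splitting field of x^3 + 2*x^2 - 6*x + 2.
Gal(K/Q) = S_3 (symmetric group of order 6)

Compute the discriminant of x^3 + (2)*x^2 + (-6)*x + (2): Δ = 404. Since Δ is not a rational square, the Galois group is not contained in A_3; it must be the full S_3 (irreducibility of the cubic rules out anything smaller).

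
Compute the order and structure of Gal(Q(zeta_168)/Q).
|Gal(Q(zeta_168)/Q)| = phi(168) = 48; group ≅ (Z/168Z)^* ≅ Z/2Z × Z/2Z × Z/2Z × Z/6Z

The n-th cyclotomic polynomial Φ_168(x) is the minimal polynomial of zeta_168 over Q and has degree phi(168) = 48. So Q(zeta_168) is a degree-48 Galois extension with Galois group (Z/168Z)^*. By CRT, (Z/168Z)^* ≅ (Z/8Z)^* × (Z/3Z)^* × (Z/7Z)^*. Each prime-power unit group is (Z/8Z)^* ≅ Z/2Z × Z/2Z; (Z/3Z)^* ≅ Z/2Z; (Z/7Z)^* ≅ Z/6Z. Hence Gal(Q(zeta_168)/Q) ≅ Z/2Z × Z/2Z × Z/2Z × Z/6Z.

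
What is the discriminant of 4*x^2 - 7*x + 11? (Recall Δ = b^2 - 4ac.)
Δ = -127

For a quadratic a x^2 + b x + c the discriminant is Δ = b^2 - 4ac = (-7)^2 - 4*(4)*(11) = 49 - (176) = -127.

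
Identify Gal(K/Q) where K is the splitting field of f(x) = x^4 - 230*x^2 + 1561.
Gal(K/Q) = V_4 (Klein four-group, Z/2Z × Z/2Z)

f factors as (x^2 - 223)(x^2 - 7), so the splitting field is K = Q(sqrt(223), sqrt(7)). The elements 223, 7, 1561 are all non-squares in Q, so sqrt(223) and sqrt(7) generate independent quadratic extensions. Thus [K:Q] = 4 and Gal(K/Q) is generated by the two order-2 automorphisms sqrt(223) ↦ -sqrt(223) and sqrt(7) ↦ -sqrt(7), giving V_4.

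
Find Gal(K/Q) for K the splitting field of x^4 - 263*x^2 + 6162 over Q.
Gal(K/Q) = V_4 (Klein four-group, Z/2Z × Z/2Z)

f factors as (x^2 - 26)(x^2 - 237), so the splitting field is K = Q(sqrt(26), sqrt(237)). The elements 26, 237, 6162 are all non-squares in Q, so sqrt(26) and sqrt(237) generate independent quadratic extensions. Thus [K:Q] = 4 and Gal(K/Q) is generated by the two order-2 automorphisms sqrt(26) ↦ -sqrt(26) and sqrt(237) ↦ -sqrt(237), giving V_4.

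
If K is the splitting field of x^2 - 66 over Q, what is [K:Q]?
[K:Q] = 2

The polynomial x^2 - 66 is irreducible over Q since 66 is not a perfect square. Its splitting field is Q(sqrt(66)), which has degree 2 over Q.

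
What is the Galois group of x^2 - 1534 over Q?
Gal(K/Q) = Z/2Z (cyclic of order 2)

x^2 - 1534 is irreducible over Q since 1534 is not a rational square. The splitting field Q(sqrt(1534)) has degree 2 over Q, and its unique nontrivial automorphism is sqrt(1534) ↦ -sqrt(1534). Hence Gal(Q(sqrt(1534))/Q) = Z/2Z.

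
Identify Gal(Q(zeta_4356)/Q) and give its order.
|Gal(Q(zeta_4356)/Q)| = phi(4356) = 1320; group ≅ (Z/4356Z)^* ≅ Z/2Z × Z/6Z × Z/110Z

The n-th cyclotomic polynomial Φ_4356(x) is the minimal polynomial of zeta_4356 over Q and has degree phi(4356) = 1320. So Q(zeta_4356) is a degree-1320 Galois extension with Galois group (Z/4356Z)^*. By CRT, (Z/4356Z)^* ≅ (Z/4Z)^* × (Z/9Z)^* × (Z/121Z)^*. Each prime-power unit group is (Z/4Z)^* ≅ Z/2Z; (Z/9Z)^* ≅ Z/6Z; (Z/121Z)^* ≅ Z/110Z. Hence Gal(Q(zeta_4356)/Q) ≅ Z/2Z × Z/6Z × Z/110Z.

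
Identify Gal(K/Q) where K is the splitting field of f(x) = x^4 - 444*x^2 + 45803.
Gal(K/Q) = V_4 (Klein four-group, Z/2Z × Z/2Z)

f factors as (x^2 - 163)(x^2 - 281), so the splitting field is K = Q(sqrt(163), sqrt(281)). The elements 163, 281, 45803 are all non-squares in Q, so sqrt(163) and sqrt(281) generate independent quadratic extensions. Thus [K:Q] = 4 and Gal(K/Q) is generated by the two order-2 automorphisms sqrt(163) ↦ -sqrt(163) and sqrt(281) ↦ -sqrt(281), giving V_4.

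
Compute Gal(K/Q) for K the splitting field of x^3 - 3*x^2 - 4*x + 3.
Gal(K/Q) = S_3 (symmetric group of order 6)

Compute the discriminant of x^3 + (-3)*x^2 + (-4)*x + (3): Δ = 1129. Since Δ is not a rational square, the Galois group is not contained in A_3; it must be the full S_3 (irreducibility of the cubic rules out anything smaller).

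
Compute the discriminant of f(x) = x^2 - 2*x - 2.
Δ = 12

For a quadratic a x^2 + b x + c the discriminant is Δ = b^2 - 4ac = (-2)^2 - 4*(1)*(-2) = 4 - (-8) = 12.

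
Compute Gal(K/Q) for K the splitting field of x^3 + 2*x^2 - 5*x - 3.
Gal(K/Q) = S_3 (symmetric group of order 6)

Compute the discriminant of x^3 + (2)*x^2 + (-5)*x + (-3): Δ = 993. Since Δ is not a rational square, the Galois group is not contained in A_3; it must be the full S_3 (irreducibility of the cubic rules out anything smaller).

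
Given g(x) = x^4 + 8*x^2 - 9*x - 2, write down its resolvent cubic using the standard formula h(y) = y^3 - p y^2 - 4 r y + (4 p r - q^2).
h(y) = y^3 - 8*y^2 + 8*y - 145

Identify coefficients: p = 8, q = -9, r = -2.
Plug into h(y) = y^3 - p y^2 - 4 r y + (4 p r - q^2):
  h(y) = y^3 - (8) y^2 - 4*(-2) y + (4*(8)*(-2) - (-9)^2)
       = y^3 + (-8) y^2 + (8) y + (-145).
Simplifying: h(y) = y^3 - 8*y^2 + 8*y - 145.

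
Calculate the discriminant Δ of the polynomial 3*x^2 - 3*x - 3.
Δ = 45

For a quadratic a x^2 + b x + c the discriminant is Δ = b^2 - 4ac = (-3)^2 - 4*(3)*(-3) = 9 - (-36) = 45.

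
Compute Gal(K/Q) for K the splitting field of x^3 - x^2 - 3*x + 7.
Gal(K/Q) = S_3 (symmetric group of order 6)

Compute the discriminant of x^3 + (-1)*x^2 + (-3)*x + (7): Δ = -800. Since Δ is not a rational square, the Galois group is not contained in A_3; it must be the full S_3 (irreducibility of the cubic rules out anything smaller).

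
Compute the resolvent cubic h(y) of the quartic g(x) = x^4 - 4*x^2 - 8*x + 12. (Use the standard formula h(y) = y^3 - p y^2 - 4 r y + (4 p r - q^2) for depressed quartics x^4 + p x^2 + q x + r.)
h(y) = y^3 + 4*y^2 - 48*y - 256

Identify coefficients: p = -4, q = -8, r = 12.
Plug into h(y) = y^3 - p y^2 - 4 r y + (4 p r - q^2):
  h(y) = y^3 - (-4) y^2 - 4*(12) y + (4*(-4)*(12) - (-8)^2)
       = y^3 + (4) y^2 + (-48) y + (-256).
Simplifying: h(y) = y^3 + 4*y^2 - 48*y - 256.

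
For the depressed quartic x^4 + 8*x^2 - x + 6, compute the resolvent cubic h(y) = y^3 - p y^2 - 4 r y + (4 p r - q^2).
h(y) = y^3 - 8*y^2 - 24*y + 191

Identify coefficients: p = 8, q = -1, r = 6.
Plug into h(y) = y^3 - p y^2 - 4 r y + (4 p r - q^2):
  h(y) = y^3 - (8) y^2 - 4*(6) y + (4*(8)*(6) - (-1)^2)
       = y^3 + (-8) y^2 + (-24) y + (191).
Simplifying: h(y) = y^3 - 8*y^2 - 24*y + 191.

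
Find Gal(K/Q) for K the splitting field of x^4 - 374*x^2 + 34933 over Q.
Gal(K/Q) = V_4 (Klein four-group, Z/2Z × Z/2Z)

f factors as (x^2 - 193)(x^2 - 181), so the splitting field is K = Q(sqrt(193), sqrt(181)). The elements 193, 181, 34933 are all non-squares in Q, so sqrt(193) and sqrt(181) generate independent quadratic extensions. Thus [K:Q] = 4 and Gal(K/Q) is generated by the two order-2 automorphisms sqrt(193) ↦ -sqrt(193) and sqrt(181) ↦ -sqrt(181), giving V_4.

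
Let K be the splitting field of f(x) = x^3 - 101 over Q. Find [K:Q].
[K:Q] = 6

x^3 - 101 has one real root r = 101^(1/3) and two complex roots r*zeta_3, r*zeta_3^2 where zeta_3 = e^(2*pi*i/3). The splitting field is Q(r, zeta_3). [Q(r):Q] = 3 and [Q(zeta_3):Q] = 2 with gcd = 1, so [Q(r, zeta_3):Q] = 3 * 2 = 6.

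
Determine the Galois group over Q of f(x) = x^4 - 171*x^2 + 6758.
Gal(K/Q) = V_4 (Klein four-group, Z/2Z × Z/2Z)

f factors as (x^2 - 109)(x^2 - 62), so the splitting field is K = Q(sqrt(109), sqrt(62)). The elements 109, 62, 6758 are all non-squares in Q, so sqrt(109) and sqrt(62) generate independent quadratic extensions. Thus [K:Q] = 4 and Gal(K/Q) is generated by the two order-2 automorphisms sqrt(109) ↦ -sqrt(109) and sqrt(62) ↦ -sqrt(62), giving V_4.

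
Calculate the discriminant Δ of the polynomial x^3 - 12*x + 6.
Δ = 5940

For a depressed cubic x^3 + p x + q the discriminant is Δ = -4 p^3 - 27 q^2 = -4*(-12)^3 - 27*(6)^2 = 6912 - 972 = 5940.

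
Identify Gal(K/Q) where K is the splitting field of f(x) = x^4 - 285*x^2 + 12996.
Gal(K/Q) = Z/2Z (cyclic of order 2)

f factors as (x^2 - 228)(x^2 - 57), so the splitting field is K = Q(sqrt(228), sqrt(57)). The squarefree part of 228 is 57 and the squarefree part of 57 is also 57, so sqrt(228) and sqrt(57) are both rational multiples of sqrt(57). Hence Q(sqrt(228)) = Q(sqrt(57)) = Q(sqrt(57)), and the splitting field collapses to a single degree-2 extension with Galois group Z/2Z.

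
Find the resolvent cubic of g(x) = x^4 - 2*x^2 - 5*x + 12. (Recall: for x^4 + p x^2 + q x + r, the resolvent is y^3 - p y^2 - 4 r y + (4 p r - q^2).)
h(y) = y^3 + 2*y^2 - 48*y - 121

Identify coefficients: p = -2, q = -5, r = 12.
Plug into h(y) = y^3 - p y^2 - 4 r y + (4 p r - q^2):
  h(y) = y^3 - (-2) y^2 - 4*(12) y + (4*(-2)*(12) - (-5)^2)
       = y^3 + (2) y^2 + (-48) y + (-121).
Simplifying: h(y) = y^3 + 2*y^2 - 48*y - 121.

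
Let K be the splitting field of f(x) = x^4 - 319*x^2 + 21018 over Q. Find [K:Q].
[K:Q] = 4

f factors as (x^2 - 226)(x^2 - 93); the splitting field is K = Q(sqrt(226), sqrt(93)). Since 226, 93, and 21018 are all non-squares in Q, the three subfields Q(sqrt(226)), Q(sqrt(93)), Q(sqrt(21018)) are distinct degree-2 extensions, so [K:Q] = 4 (Klein four Galois group).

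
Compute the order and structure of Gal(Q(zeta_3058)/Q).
|Gal(Q(zeta_3058)/Q)| = phi(3058) = 1380; group ≅ (Z/3058Z)^* ≅ Z/10Z × Z/138Z

The n-th cyclotomic polynomial Φ_3058(x) is the minimal polynomial of zeta_3058 over Q and has degree phi(3058) = 1380. So Q(zeta_3058) is a degree-1380 Galois extension with Galois group (Z/3058Z)^*. By CRT, (Z/3058Z)^* ≅ (Z/2Z)^* × (Z/11Z)^* × (Z/139Z)^*. Each prime-power unit group is (Z/2Z)^* ≅ trivial group (order 1); (Z/11Z)^* ≅ Z/10Z; (Z/139Z)^* ≅ Z/138Z. Hence Gal(Q(zeta_3058)/Q) ≅ Z/10Z × Z/138Z.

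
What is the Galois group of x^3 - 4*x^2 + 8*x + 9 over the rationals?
Gal(K/Q) = S_3 (symmetric group of order 6)

Compute the discriminant of x^3 + (-4)*x^2 + (8)*x + (9): Δ = -6091. Since Δ is not a rational square, the Galois group is not contained in A_3; it must be the full S_3 (irreducibility of the cubic rules out anything smaller).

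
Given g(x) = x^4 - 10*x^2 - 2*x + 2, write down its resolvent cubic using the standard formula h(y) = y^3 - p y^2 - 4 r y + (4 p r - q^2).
h(y) = y^3 + 10*y^2 - 8*y - 84

Identify coefficients: p = -10, q = -2, r = 2.
Plug into h(y) = y^3 - p y^2 - 4 r y + (4 p r - q^2):
  h(y) = y^3 - (-10) y^2 - 4*(2) y + (4*(-10)*(2) - (-2)^2)
       = y^3 + (10) y^2 + (-8) y + (-84).
Simplifying: h(y) = y^3 + 10*y^2 - 8*y - 84.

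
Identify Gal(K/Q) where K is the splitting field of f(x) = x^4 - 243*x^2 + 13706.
Gal(K/Q) = V_4 (Klein four-group, Z/2Z × Z/2Z)

f factors as (x^2 - 89)(x^2 - 154), so the splitting field is K = Q(sqrt(89), sqrt(154)). The elements 89, 154, 13706 are all non-squares in Q, so sqrt(89) and sqrt(154) generate independent quadratic extensions. Thus [K:Q] = 4 and Gal(K/Q) is generated by the two order-2 automorphisms sqrt(89) ↦ -sqrt(89) and sqrt(154) ↦ -sqrt(154), giving V_4.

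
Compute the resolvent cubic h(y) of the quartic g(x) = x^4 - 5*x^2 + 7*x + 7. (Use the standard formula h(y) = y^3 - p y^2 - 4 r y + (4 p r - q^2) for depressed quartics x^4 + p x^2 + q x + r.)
h(y) = y^3 + 5*y^2 - 28*y - 189

Identify coefficients: p = -5, q = 7, r = 7.
Plug into h(y) = y^3 - p y^2 - 4 r y + (4 p r - q^2):
  h(y) = y^3 - (-5) y^2 - 4*(7) y + (4*(-5)*(7) - (7)^2)
       = y^3 + (5) y^2 + (-28) y + (-189).
Simplifying: h(y) = y^3 + 5*y^2 - 28*y - 189.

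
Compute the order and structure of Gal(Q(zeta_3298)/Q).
|Gal(Q(zeta_3298)/Q)| = phi(3298) = 1536; group ≅ (Z/3298Z)^* ≅ Z/16Z × Z/96Z

The n-th cyclotomic polynomial Φ_3298(x) is the minimal polynomial of zeta_3298 over Q and has degree phi(3298) = 1536. So Q(zeta_3298) is a degree-1536 Galois extension with Galois group (Z/3298Z)^*. By CRT, (Z/3298Z)^* ≅ (Z/2Z)^* × (Z/17Z)^* × (Z/97Z)^*. Each prime-power unit group is (Z/2Z)^* ≅ trivial group (order 1); (Z/17Z)^* ≅ Z/16Z; (Z/97Z)^* ≅ Z/96Z. Hence Gal(Q(zeta_3298)/Q) ≅ Z/16Z × Z/96Z.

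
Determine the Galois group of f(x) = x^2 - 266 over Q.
Gal(K/Q) = Z/2Z (cyclic of order 2)

x^2 - 266 is irreducible over Q since 266 is not a rational square. The splitting field Q(sqrt(266)) has degree 2 over Q, and its unique nontrivial automorphism is sqrt(266) ↦ -sqrt(266). Hence Gal(Q(sqrt(266))/Q) = Z/2Z.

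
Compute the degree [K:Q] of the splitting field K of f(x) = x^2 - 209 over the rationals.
[K:Q] = 2

The polynomial x^2 - 209 is irreducible over Q since 209 is not a perfect square. Its splitting field is Q(sqrt(209)), which has degree 2 over Q.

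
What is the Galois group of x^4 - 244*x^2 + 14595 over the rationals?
Gal(K/Q) = V_4 (Klein four-group, Z/2Z × Z/2Z)

f factors as (x^2 - 105)(x^2 - 139), so the splitting field is K = Q(sqrt(105), sqrt(139)). The elements 105, 139, 14595 are all non-squares in Q, so sqrt(105) and sqrt(139) generate independent quadratic extensions. Thus [K:Q] = 4 and Gal(K/Q) is generated by the two order-2 automorphisms sqrt(105) ↦ -sqrt(105) and sqrt(139) ↦ -sqrt(139), giving V_4.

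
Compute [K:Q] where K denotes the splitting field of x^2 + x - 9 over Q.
[K:Q] = 2

The discriminant of x^2 + (1)*x + (-9) is b^2 - 4c = 1 - (-36) = 37. Since 37 is not a perfect square in Q, the polynomial is irreducible over Q. Its two roots generate a degree-2 extension, so [K:Q] = 2.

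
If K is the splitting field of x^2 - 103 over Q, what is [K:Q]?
[K:Q] = 2

The polynomial x^2 - 103 is irreducible over Q since 103 is not a perfect square. Its splitting field is Q(sqrt(103)), which has degree 2 over Q.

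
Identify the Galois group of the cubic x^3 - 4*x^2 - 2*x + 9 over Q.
Gal(K/Q) = S_3 (symmetric group of order 6)

Compute the discriminant of x^3 + (-4)*x^2 + (-2)*x + (9): Δ = 1509. Since Δ is not a rational square, the Galois group is not contained in A_3; it must be the full S_3 (irreducibility of the cubic rules out anything smaller).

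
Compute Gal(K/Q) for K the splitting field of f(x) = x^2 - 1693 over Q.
Gal(K/Q) = Z/2Z (cyclic of order 2)

x^2 - 1693 is irreducible over Q since 1693 is not a rational square. The splitting field Q(sqrt(1693)) has degree 2 over Q, and its unique nontrivial automorphism is sqrt(1693) ↦ -sqrt(1693). Hence Gal(Q(sqrt(1693))/Q) = Z/2Z.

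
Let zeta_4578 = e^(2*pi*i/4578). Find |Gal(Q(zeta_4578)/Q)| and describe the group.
|Gal(Q(zeta_4578)/Q)| = phi(4578) = 1296; group ≅ (Z/4578Z)^* ≅ Z/2Z × Z/6Z × Z/108Z

The n-th cyclotomic polynomial Φ_4578(x) is the minimal polynomial of zeta_4578 over Q and has degree phi(4578) = 1296. So Q(zeta_4578) is a degree-1296 Galois extension with Galois group (Z/4578Z)^*. By CRT, (Z/4578Z)^* ≅ (Z/2Z)^* × (Z/3Z)^* × (Z/7Z)^* × (Z/109Z)^*. Each prime-power unit group is (Z/2Z)^* ≅ trivial group (order 1); (Z/3Z)^* ≅ Z/2Z; (Z/7Z)^* ≅ Z/6Z; (Z/109Z)^* ≅ Z/108Z. Hence Gal(Q(zeta_4578)/Q) ≅ Z/2Z × Z/6Z × Z/108Z.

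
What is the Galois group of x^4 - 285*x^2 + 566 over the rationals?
Gal(K/Q) = V_4 (Klein four-group, Z/2Z × Z/2Z)

f factors as (x^2 - 283)(x^2 - 2), so the splitting field is K = Q(sqrt(283), sqrt(2)). The elements 283, 2, 566 are all non-squares in Q, so sqrt(283) and sqrt(2) generate independent quadratic extensions. Thus [K:Q] = 4 and Gal(K/Q) is generated by the two order-2 automorphisms sqrt(283) ↦ -sqrt(283) and sqrt(2) ↦ -sqrt(2), giving V_4.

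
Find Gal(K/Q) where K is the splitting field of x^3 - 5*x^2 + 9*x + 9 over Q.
Gal(K/Q) = S_3 (symmetric group of order 6)

Compute the discriminant of x^3 + (-5)*x^2 + (9)*x + (9): Δ = -5868. Since Δ is not a rational square, the Galois group is not contained in A_3; it must be the full S_3 (irreducibility of the cubic rules out anything smaller).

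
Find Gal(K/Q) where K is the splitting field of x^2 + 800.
Gal(K/Q) = Z/2Z (cyclic of order 2)

x^2 + 800 is irreducible over Q since -800 is not a rational square. The splitting field Q(sqrt(-800)) has degree 2 over Q, and its unique nontrivial automorphism is sqrt(-800) ↦ -sqrt(-800). Hence Gal(Q(sqrt(-800))/Q) = Z/2Z.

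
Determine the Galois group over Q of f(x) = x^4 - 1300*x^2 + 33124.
Gal(K/Q) = Z/2Z (cyclic of order 2)

f factors as (x^2 - 1274)(x^2 - 26), so the splitting field is K = Q(sqrt(1274), sqrt(26)). The squarefree part of 1274 is 26 and the squarefree part of 26 is also 26, so sqrt(1274) and sqrt(26) are both rational multiples of sqrt(26). Hence Q(sqrt(1274)) = Q(sqrt(26)) = Q(sqrt(26)), and the splitting field collapses to a single degree-2 extension with Galois group Z/2Z.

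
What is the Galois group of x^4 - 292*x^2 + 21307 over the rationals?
Gal(K/Q) = V_4 (Klein four-group, Z/2Z × Z/2Z)

f factors as (x^2 - 143)(x^2 - 149), so the splitting field is K = Q(sqrt(143), sqrt(149)). The elements 143, 149, 21307 are all non-squares in Q, so sqrt(143) and sqrt(149) generate independent quadratic extensions. Thus [K:Q] = 4 and Gal(K/Q) is generated by the two order-2 automorphisms sqrt(143) ↦ -sqrt(143) and sqrt(149) ↦ -sqrt(149), giving V_4.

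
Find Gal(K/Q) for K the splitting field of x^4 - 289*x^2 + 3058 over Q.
Gal(K/Q) = V_4 (Klein four-group, Z/2Z × Z/2Z)

f factors as (x^2 - 11)(x^2 - 278), so the splitting field is K = Q(sqrt(11), sqrt(278)). The elements 11, 278, 3058 are all non-squares in Q, so sqrt(11) and sqrt(278) generate independent quadratic extensions. Thus [K:Q] = 4 and Gal(K/Q) is generated by the two order-2 automorphisms sqrt(11) ↦ -sqrt(11) and sqrt(278) ↦ -sqrt(278), giving V_4.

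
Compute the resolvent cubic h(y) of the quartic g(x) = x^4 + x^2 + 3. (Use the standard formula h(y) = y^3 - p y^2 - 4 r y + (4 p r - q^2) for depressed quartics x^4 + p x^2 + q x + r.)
h(y) = y^3 - y^2 - 12*y + 12

Identify coefficients: p = 1, q = 0, r = 3.
Plug into h(y) = y^3 - p y^2 - 4 r y + (4 p r - q^2):
  h(y) = y^3 - (1) y^2 - 4*(3) y + (4*(1)*(3) - (0)^2)
       = y^3 + (-1) y^2 + (-12) y + (12).
Simplifying: h(y) = y^3 - y^2 - 12*y + 12.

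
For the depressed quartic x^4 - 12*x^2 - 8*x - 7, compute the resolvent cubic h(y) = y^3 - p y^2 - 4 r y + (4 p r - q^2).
h(y) = y^3 + 12*y^2 + 28*y + 272

Identify coefficients: p = -12, q = -8, r = -7.
Plug into h(y) = y^3 - p y^2 - 4 r y + (4 p r - q^2):
  h(y) = y^3 - (-12) y^2 - 4*(-7) y + (4*(-12)*(-7) - (-8)^2)
       = y^3 + (12) y^2 + (28) y + (272).
Simplifying: h(y) = y^3 + 12*y^2 + 28*y + 272.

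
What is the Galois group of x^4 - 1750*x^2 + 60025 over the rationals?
Gal(K/Q) = Z/2Z (cyclic of order 2)

f factors as (x^2 - 35)(x^2 - 1715), so the splitting field is K = Q(sqrt(35), sqrt(1715)). The squarefree part of 35 is 35 and the squarefree part of 1715 is also 35, so sqrt(35) and sqrt(1715) are both rational multiples of sqrt(35). Hence Q(sqrt(35)) = Q(sqrt(1715)) = Q(sqrt(35)), and the splitting field collapses to a single degree-2 extension with Galois group Z/2Z.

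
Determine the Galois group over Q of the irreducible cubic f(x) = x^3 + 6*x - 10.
Gal(K/Q) = S_3 (symmetric group of order 6)

Compute the discriminant of x^3 + (0)*x^2 + (6)*x + (-10): Δ = -3564. Since Δ is not a rational square, the Galois group is not contained in A_3; it must be the full S_3 (irreducibility of the cubic rules out anything smaller).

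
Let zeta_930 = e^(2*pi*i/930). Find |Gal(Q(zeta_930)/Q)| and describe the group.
|Gal(Q(zeta_930)/Q)| = phi(930) = 240; group ≅ (Z/930Z)^* ≅ Z/2Z × Z/4Z × Z/30Z

The n-th cyclotomic polynomial Φ_930(x) is the minimal polynomial of zeta_930 over Q and has degree phi(930) = 240. So Q(zeta_930) is a degree-240 Galois extension with Galois group (Z/930Z)^*. By CRT, (Z/930Z)^* ≅ (Z/2Z)^* × (Z/3Z)^* × (Z/5Z)^* × (Z/31Z)^*. Each prime-power unit group is (Z/2Z)^* ≅ trivial group (order 1); (Z/3Z)^* ≅ Z/2Z; (Z/5Z)^* ≅ Z/4Z; (Z/31Z)^* ≅ Z/30Z. Hence Gal(Q(zeta_930)/Q) ≅ Z/2Z × Z/4Z × Z/30Z.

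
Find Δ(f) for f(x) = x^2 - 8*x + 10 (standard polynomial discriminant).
Δ = 24

For a quadratic a x^2 + b x + c the discriminant is Δ = b^2 - 4ac = (-8)^2 - 4*(1)*(10) = 64 - (40) = 24.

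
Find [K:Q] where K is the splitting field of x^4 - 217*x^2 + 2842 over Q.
[K:Q] = 4

f factors as (x^2 - 14)(x^2 - 203); the splitting field is K = Q(sqrt(14), sqrt(203)). Since 14, 203, and 2842 are all non-squares in Q, the three subfields Q(sqrt(14)), Q(sqrt(203)), Q(sqrt(2842)) are distinct degree-2 extensions, so [K:Q] = 4 (Klein four Galois group).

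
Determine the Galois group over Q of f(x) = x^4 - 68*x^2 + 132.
Gal(K/Q) = V_4 (Klein four-group, Z/2Z × Z/2Z)

f factors as (x^2 - 2)(x^2 - 66), so the splitting field is K = Q(sqrt(2), sqrt(66)). The elements 2, 66, 132 are all non-squares in Q, so sqrt(2) and sqrt(66) generate independent quadratic extensions. Thus [K:Q] = 4 and Gal(K/Q) is generated by the two order-2 automorphisms sqrt(2) ↦ -sqrt(2) and sqrt(66) ↦ -sqrt(66), giving V_4.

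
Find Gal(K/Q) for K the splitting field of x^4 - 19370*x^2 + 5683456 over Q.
Gal(K/Q) = Z/2Z (cyclic of order 2)

f factors as (x^2 - 298)(x^2 - 19072), so the splitting field is K = Q(sqrt(298), sqrt(19072)). The squarefree part of 298 is 298 and the squarefree part of 19072 is also 298, so sqrt(298) and sqrt(19072) are both rational multiples of sqrt(298). Hence Q(sqrt(298)) = Q(sqrt(19072)) = Q(sqrt(298)), and the splitting field collapses to a single degree-2 extension with Galois group Z/2Z.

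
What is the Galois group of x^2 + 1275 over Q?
Gal(K/Q) = Z/2Z (cyclic of order 2)

x^2 + 1275 is irreducible over Q since -1275 is not a rational square. The splitting field Q(sqrt(-1275)) has degree 2 over Q, and its unique nontrivial automorphism is sqrt(-1275) ↦ -sqrt(-1275). Hence Gal(Q(sqrt(-1275))/Q) = Z/2Z.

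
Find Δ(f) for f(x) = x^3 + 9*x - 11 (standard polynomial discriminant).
Δ = -6183

For a depressed cubic x^3 + p x + q the discriminant is Δ = -4 p^3 - 27 q^2 = -4*(9)^3 - 27*(-11)^2 = -2916 - 3267 = -6183.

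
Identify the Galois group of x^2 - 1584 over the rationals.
Gal(K/Q) = Z/2Z (cyclic of order 2)

x^2 - 1584 is irreducible over Q since 1584 is not a rational square. The splitting field Q(sqrt(1584)) has degree 2 over Q, and its unique nontrivial automorphism is sqrt(1584) ↦ -sqrt(1584). Hence Gal(Q(sqrt(1584))/Q) = Z/2Z.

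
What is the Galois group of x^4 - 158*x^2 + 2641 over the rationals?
Gal(K/Q) = V_4 (Klein four-group, Z/2Z × Z/2Z)

f factors as (x^2 - 139)(x^2 - 19), so the splitting field is K = Q(sqrt(139), sqrt(19)). The elements 139, 19, 2641 are all non-squares in Q, so sqrt(139) and sqrt(19) generate independent quadratic extensions. Thus [K:Q] = 4 and Gal(K/Q) is generated by the two order-2 automorphisms sqrt(139) ↦ -sqrt(139) and sqrt(19) ↦ -sqrt(19), giving V_4.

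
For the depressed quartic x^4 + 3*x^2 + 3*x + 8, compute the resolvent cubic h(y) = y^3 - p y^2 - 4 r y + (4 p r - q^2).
h(y) = y^3 - 3*y^2 - 32*y + 87

Identify coefficients: p = 3, q = 3, r = 8.
Plug into h(y) = y^3 - p y^2 - 4 r y + (4 p r - q^2):
  h(y) = y^3 - (3) y^2 - 4*(8) y + (4*(3)*(8) - (3)^2)
       = y^3 + (-3) y^2 + (-32) y + (87).
Simplifying: h(y) = y^3 - 3*y^2 - 32*y + 87.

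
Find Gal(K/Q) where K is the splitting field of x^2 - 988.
Gal(K/Q) = Z/2Z (cyclic of order 2)

x^2 - 988 is irreducible over Q since 988 is not a rational square. The splitting field Q(sqrt(988)) has degree 2 over Q, and its unique nontrivial automorphism is sqrt(988) ↦ -sqrt(988). Hence Gal(Q(sqrt(988))/Q) = Z/2Z.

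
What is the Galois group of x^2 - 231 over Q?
Gal(K/Q) = Z/2Z (cyclic of order 2)

x^2 - 231 is irreducible over Q since 231 is not a rational square. The splitting field Q(sqrt(231)) has degree 2 over Q, and its unique nontrivial automorphism is sqrt(231) ↦ -sqrt(231). Hence Gal(Q(sqrt(231))/Q) = Z/2Z.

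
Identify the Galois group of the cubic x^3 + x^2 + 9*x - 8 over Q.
Gal(K/Q) = S_3 (symmetric group of order 6)

Compute the discriminant of x^3 + (1)*x^2 + (9)*x + (-8): Δ = -5827. Since Δ is not a rational square, the Galois group is not contained in A_3; it must be the full S_3 (irreducibility of the cubic rules out anything smaller).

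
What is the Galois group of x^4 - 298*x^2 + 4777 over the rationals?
Gal(K/Q) = V_4 (Klein four-group, Z/2Z × Z/2Z)

f factors as (x^2 - 281)(x^2 - 17), so the splitting field is K = Q(sqrt(281), sqrt(17)). The elements 281, 17, 4777 are all non-squares in Q, so sqrt(281) and sqrt(17) generate independent quadratic extensions. Thus [K:Q] = 4 and Gal(K/Q) is generated by the two order-2 automorphisms sqrt(281) ↦ -sqrt(281) and sqrt(17) ↦ -sqrt(17), giving V_4.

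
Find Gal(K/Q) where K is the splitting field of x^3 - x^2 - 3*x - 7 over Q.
Gal(K/Q) = S_3 (symmetric group of order 6)

Compute the discriminant of x^3 + (-1)*x^2 + (-3)*x + (-7): Δ = -1612. Since Δ is not a rational square, the Galois group is not contained in A_3; it must be the full S_3 (irreducibility of the cubic rules out anything smaller).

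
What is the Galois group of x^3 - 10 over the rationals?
Gal(K/Q) = S_3 (symmetric group of order 6)

Compute the discriminant of x^3 + (0)*x^2 + (0)*x + (-10): Δ = -2700. Since Δ is not a rational square, the Galois group is not contained in A_3; it must be the full S_3 (irreducibility of the cubic rules out anything smaller).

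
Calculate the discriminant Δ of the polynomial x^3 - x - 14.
Δ = -5288

For a depressed cubic x^3 + p x + q the discriminant is Δ = -4 p^3 - 27 q^2 = -4*(-1)^3 - 27*(-14)^2 = 4 - 5292 = -5288.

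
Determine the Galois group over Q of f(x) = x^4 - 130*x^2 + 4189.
Gal(K/Q) = V_4 (Klein four-group, Z/2Z × Z/2Z)

f factors as (x^2 - 71)(x^2 - 59), so the splitting field is K = Q(sqrt(71), sqrt(59)). The elements 71, 59, 4189 are all non-squares in Q, so sqrt(71) and sqrt(59) generate independent quadratic extensions. Thus [K:Q] = 4 and Gal(K/Q) is generated by the two order-2 automorphisms sqrt(71) ↦ -sqrt(71) and sqrt(59) ↦ -sqrt(59), giving V_4.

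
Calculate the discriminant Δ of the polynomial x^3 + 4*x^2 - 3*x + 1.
Δ = -247

For x^3 + a x^2 + b x + c the discriminant is Δ = 18 a b c - 4 a^3 c + a^2 b^2 - 4 b^3 - 27 c^2.
Plug a = 4, b = -3, c = 1:
  18*(4)*(-3)*(1) - 4*(4)^3*(1) + (4)^2*(-3)^2 - 4*(-3)^3 - 27*(1)^2
  = -216 + (-256) + 144 + (108) + (-27)
  = -247.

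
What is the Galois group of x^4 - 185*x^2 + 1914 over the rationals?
Gal(K/Q) = V_4 (Klein four-group, Z/2Z × Z/2Z)

f factors as (x^2 - 174)(x^2 - 11), so the splitting field is K = Q(sqrt(174), sqrt(11)). The elements 174, 11, 1914 are all non-squares in Q, so sqrt(174) and sqrt(11) generate independent quadratic extensions. Thus [K:Q] = 4 and Gal(K/Q) is generated by the two order-2 automorphisms sqrt(174) ↦ -sqrt(174) and sqrt(11) ↦ -sqrt(11), giving V_4.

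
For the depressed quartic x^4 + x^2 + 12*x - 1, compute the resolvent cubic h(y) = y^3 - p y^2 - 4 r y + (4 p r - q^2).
h(y) = y^3 - y^2 + 4*y - 148

Identify coefficients: p = 1, q = 12, r = -1.
Plug into h(y) = y^3 - p y^2 - 4 r y + (4 p r - q^2):
  h(y) = y^3 - (1) y^2 - 4*(-1) y + (4*(1)*(-1) - (12)^2)
       = y^3 + (-1) y^2 + (4) y + (-148).
Simplifying: h(y) = y^3 - y^2 + 4*y - 148.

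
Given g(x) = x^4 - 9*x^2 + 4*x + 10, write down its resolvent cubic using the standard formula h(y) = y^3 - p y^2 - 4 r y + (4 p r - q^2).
h(y) = y^3 + 9*y^2 - 40*y - 376

Identify coefficients: p = -9, q = 4, r = 10.
Plug into h(y) = y^3 - p y^2 - 4 r y + (4 p r - q^2):
  h(y) = y^3 - (-9) y^2 - 4*(10) y + (4*(-9)*(10) - (4)^2)
       = y^3 + (9) y^2 + (-40) y + (-376).
Simplifying: h(y) = y^3 + 9*y^2 - 40*y - 376.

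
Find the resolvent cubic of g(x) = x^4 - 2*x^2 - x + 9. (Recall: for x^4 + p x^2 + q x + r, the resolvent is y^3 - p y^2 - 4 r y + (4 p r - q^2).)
h(y) = y^3 + 2*y^2 - 36*y - 73

Identify coefficients: p = -2, q = -1, r = 9.
Plug into h(y) = y^3 - p y^2 - 4 r y + (4 p r - q^2):
  h(y) = y^3 - (-2) y^2 - 4*(9) y + (4*(-2)*(9) - (-1)^2)
       = y^3 + (2) y^2 + (-36) y + (-73).
Simplifying: h(y) = y^3 + 2*y^2 - 36*y - 73.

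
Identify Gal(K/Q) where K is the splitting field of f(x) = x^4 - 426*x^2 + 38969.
Gal(K/Q) = V_4 (Klein four-group, Z/2Z × Z/2Z)

f factors as (x^2 - 133)(x^2 - 293), so the splitting field is K = Q(sqrt(133), sqrt(293)). The elements 133, 293, 38969 are all non-squares in Q, so sqrt(133) and sqrt(293) generate independent quadratic extensions. Thus [K:Q] = 4 and Gal(K/Q) is generated by the two order-2 automorphisms sqrt(133) ↦ -sqrt(133) and sqrt(293) ↦ -sqrt(293), giving V_4.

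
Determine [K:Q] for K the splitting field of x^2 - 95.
[K:Q] = 2

The polynomial x^2 - 95 is irreducible over Q since 95 is not a perfect square. Its splitting field is Q(sqrt(95)), which has degree 2 over Q.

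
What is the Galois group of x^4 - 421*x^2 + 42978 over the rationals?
Gal(K/Q) = V_4 (Klein four-group, Z/2Z × Z/2Z)

f factors as (x^2 - 174)(x^2 - 247), so the splitting field is K = Q(sqrt(174), sqrt(247)). The elements 174, 247, 42978 are all non-squares in Q, so sqrt(174) and sqrt(247) generate independent quadratic extensions. Thus [K:Q] = 4 and Gal(K/Q) is generated by the two order-2 automorphisms sqrt(174) ↦ -sqrt(174) and sqrt(247) ↦ -sqrt(247), giving V_4.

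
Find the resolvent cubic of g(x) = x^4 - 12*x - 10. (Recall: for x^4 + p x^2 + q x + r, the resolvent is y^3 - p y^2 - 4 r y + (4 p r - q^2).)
h(y) = y^3 + 40*y - 144

Identify coefficients: p = 0, q = -12, r = -10.
Plug into h(y) = y^3 - p y^2 - 4 r y + (4 p r - q^2):
  h(y) = y^3 - (0) y^2 - 4*(-10) y + (4*(0)*(-10) - (-12)^2)
       = y^3 + (0) y^2 + (40) y + (-144).
Simplifying: h(y) = y^3 + 40*y - 144.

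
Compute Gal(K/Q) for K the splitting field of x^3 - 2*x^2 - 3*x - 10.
Gal(K/Q) = S_3 (symmetric group of order 6)

Compute the discriminant of x^3 + (-2)*x^2 + (-3)*x + (-10): Δ = -3956. Since Δ is not a rational square, the Galois group is not contained in A_3; it must be the full S_3 (irreducibility of the cubic rules out anything smaller).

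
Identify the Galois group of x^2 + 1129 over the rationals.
Gal(K/Q) = Z/2Z (cyclic of order 2)

x^2 + 1129 is irreducible over Q since -1129 is not a rational square. The splitting field Q(sqrt(-1129)) has degree 2 over Q, and its unique nontrivial automorphism is sqrt(-1129) ↦ -sqrt(-1129). Hence Gal(Q(sqrt(-1129))/Q) = Z/2Z.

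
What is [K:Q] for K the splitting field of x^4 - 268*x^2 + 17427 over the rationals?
[K:Q] = 4

f factors as (x^2 - 157)(x^2 - 111); the splitting field is K = Q(sqrt(157), sqrt(111)). Since 157, 111, and 17427 are all non-squares in Q, the three subfields Q(sqrt(157)), Q(sqrt(111)), Q(sqrt(17427)) are distinct degree-2 extensions, so [K:Q] = 4 (Klein four Galois group).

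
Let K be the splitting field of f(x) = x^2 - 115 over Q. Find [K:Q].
[K:Q] = 2

The polynomial x^2 - 115 is irreducible over Q since 115 is not a perfect square. Its splitting field is Q(sqrt(115)), which has degree 2 over Q.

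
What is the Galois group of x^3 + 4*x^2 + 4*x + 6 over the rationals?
Gal(K/Q) = S_3 (symmetric group of order 6)

Compute the discriminant of x^3 + (4)*x^2 + (4)*x + (6): Δ = -780. Since Δ is not a rational square, the Galois group is not contained in A_3; it must be the full S_3 (irreducibility of the cubic rules out anything smaller).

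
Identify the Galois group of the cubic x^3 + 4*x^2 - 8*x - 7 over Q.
Gal(K/Q) = S_3 (symmetric group of order 6)

Compute the discriminant of x^3 + (4)*x^2 + (-8)*x + (-7): Δ = 7573. Since Δ is not a rational square, the Galois group is not contained in A_3; it must be the full S_3 (irreducibility of the cubic rules out anything smaller).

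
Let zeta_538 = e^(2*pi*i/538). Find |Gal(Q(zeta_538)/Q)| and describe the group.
|Gal(Q(zeta_538)/Q)| = phi(538) = 268; group ≅ (Z/538Z)^* ≅ Z/268Z

The n-th cyclotomic polynomial Φ_538(x) is the minimal polynomial of zeta_538 over Q and has degree phi(538) = 268. So Q(zeta_538) is a degree-268 Galois extension with Galois group (Z/538Z)^*. By CRT, (Z/538Z)^* ≅ (Z/2Z)^* × (Z/269Z)^*. Each prime-power unit group is (Z/2Z)^* ≅ trivial group (order 1); (Z/269Z)^* ≅ Z/268Z. Hence Gal(Q(zeta_538)/Q) ≅ Z/268Z.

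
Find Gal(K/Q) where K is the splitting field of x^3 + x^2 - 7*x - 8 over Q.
Gal(K/Q) = S_3 (symmetric group of order 6)

Compute the discriminant of x^3 + (1)*x^2 + (-7)*x + (-8): Δ = 733. Since Δ is not a rational square, the Galois group is not contained in A_3; it must be the full S_3 (irreducibility of the cubic rules out anything smaller).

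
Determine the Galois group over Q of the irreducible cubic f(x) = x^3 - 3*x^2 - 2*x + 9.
Gal(K/Q) = S_3 (symmetric group of order 6)

Compute the discriminant of x^3 + (-3)*x^2 + (-2)*x + (9): Δ = -175. Since Δ is not a rational square, the Galois group is not contained in A_3; it must be the full S_3 (irreducibility of the cubic rules out anything smaller).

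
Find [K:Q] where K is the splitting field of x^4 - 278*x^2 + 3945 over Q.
[K:Q] = 4

f factors as (x^2 - 263)(x^2 - 15); the splitting field is K = Q(sqrt(263), sqrt(15)). Since 263, 15, and 3945 are all non-squares in Q, the three subfields Q(sqrt(263)), Q(sqrt(15)), Q(sqrt(3945)) are distinct degree-2 extensions, so [K:Q] = 4 (Klein four Galois group).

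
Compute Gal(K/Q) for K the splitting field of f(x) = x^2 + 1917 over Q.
Gal(K/Q) = Z/2Z (cyclic of order 2)

x^2 + 1917 is irreducible over Q since -1917 is not a rational square. The splitting field Q(sqrt(-1917)) has degree 2 over Q, and its unique nontrivial automorphism is sqrt(-1917) ↦ -sqrt(-1917). Hence Gal(Q(sqrt(-1917))/Q) = Z/2Z.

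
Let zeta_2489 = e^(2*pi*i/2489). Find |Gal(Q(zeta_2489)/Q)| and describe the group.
|Gal(Q(zeta_2489)/Q)| = phi(2489) = 2340; group ≅ (Z/2489Z)^* ≅ Z/18Z × Z/130Z

The n-th cyclotomic polynomial Φ_2489(x) is the minimal polynomial of zeta_2489 over Q and has degree phi(2489) = 2340. So Q(zeta_2489) is a degree-2340 Galois extension with Galois group (Z/2489Z)^*. By CRT, (Z/2489Z)^* ≅ (Z/19Z)^* × (Z/131Z)^*. Each prime-power unit group is (Z/19Z)^* ≅ Z/18Z; (Z/131Z)^* ≅ Z/130Z. Hence Gal(Q(zeta_2489)/Q) ≅ Z/18Z × Z/130Z.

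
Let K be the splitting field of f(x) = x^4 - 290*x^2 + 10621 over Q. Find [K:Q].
[K:Q] = 4

f factors as (x^2 - 247)(x^2 - 43); the splitting field is K = Q(sqrt(247), sqrt(43)). Since 247, 43, and 10621 are all non-squares in Q, the three subfields Q(sqrt(247)), Q(sqrt(43)), Q(sqrt(10621)) are distinct degree-2 extensions, so [K:Q] = 4 (Klein four Galois group).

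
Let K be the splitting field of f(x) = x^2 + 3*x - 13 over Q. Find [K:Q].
[K:Q] = 2

The discriminant of x^2 + (3)*x + (-13) is b^2 - 4c = 9 - (-52) = 61. Since 61 is not a perfect square in Q, the polynomial is irreducible over Q. Its two roots generate a degree-2 extension, so [K:Q] = 2.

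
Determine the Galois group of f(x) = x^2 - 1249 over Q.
Gal(K/Q) = Z/2Z (cyclic of order 2)

x^2 - 1249 is irreducible over Q since 1249 is not a rational square. The splitting field Q(sqrt(1249)) has degree 2 over Q, and its unique nontrivial automorphism is sqrt(1249) ↦ -sqrt(1249). Hence Gal(Q(sqrt(1249))/Q) = Z/2Z.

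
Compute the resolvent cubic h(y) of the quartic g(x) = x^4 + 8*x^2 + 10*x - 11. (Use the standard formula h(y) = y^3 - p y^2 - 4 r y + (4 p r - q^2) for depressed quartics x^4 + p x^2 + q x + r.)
h(y) = y^3 - 8*y^2 + 44*y - 452

Identify coefficients: p = 8, q = 10, r = -11.
Plug into h(y) = y^3 - p y^2 - 4 r y + (4 p r - q^2):
  h(y) = y^3 - (8) y^2 - 4*(-11) y + (4*(8)*(-11) - (10)^2)
       = y^3 + (-8) y^2 + (44) y + (-452).
Simplifying: h(y) = y^3 - 8*y^2 + 44*y - 452.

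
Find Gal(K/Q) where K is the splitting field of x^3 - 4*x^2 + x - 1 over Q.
Gal(K/Q) = S_3 (symmetric group of order 6)

Compute the discriminant of x^3 + (-4)*x^2 + (1)*x + (-1): Δ = -199. Since Δ is not a rational square, the Galois group is not contained in A_3; it must be the full S_3 (irreducibility of the cubic rules out anything smaller).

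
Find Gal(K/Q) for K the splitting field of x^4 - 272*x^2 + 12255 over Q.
Gal(K/Q) = V_4 (Klein four-group, Z/2Z × Z/2Z)

f factors as (x^2 - 215)(x^2 - 57), so the splitting field is K = Q(sqrt(215), sqrt(57)). The elements 215, 57, 12255 are all non-squares in Q, so sqrt(215) and sqrt(57) generate independent quadratic extensions. Thus [K:Q] = 4 and Gal(K/Q) is generated by the two order-2 automorphisms sqrt(215) ↦ -sqrt(215) and sqrt(57) ↦ -sqrt(57), giving V_4.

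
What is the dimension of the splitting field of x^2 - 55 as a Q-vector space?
[K:Q] = 2

The polynomial x^2 - 55 is irreducible over Q since 55 is not a perfect square. Its splitting field is Q(sqrt(55)), which has degree 2 over Q.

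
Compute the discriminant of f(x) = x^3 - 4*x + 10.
Δ = -2444

For a depressed cubic x^3 + p x + q the discriminant is Δ = -4 p^3 - 27 q^2 = -4*(-4)^3 - 27*(10)^2 = 256 - 2700 = -2444.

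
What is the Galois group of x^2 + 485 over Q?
Gal(K/Q) = Z/2Z (cyclic of order 2)

x^2 + 485 is irreducible over Q since -485 is not a rational square. The splitting field Q(sqrt(-485)) has degree 2 over Q, and its unique nontrivial automorphism is sqrt(-485) ↦ -sqrt(-485). Hence Gal(Q(sqrt(-485))/Q) = Z/2Z.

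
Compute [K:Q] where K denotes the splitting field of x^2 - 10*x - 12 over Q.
[K:Q] = 2

The discriminant of x^2 + (-10)*x + (-12) is b^2 - 4c = 100 - (-48) = 148. Since 148 is not a perfect square in Q, the polynomial is irreducible over Q. Its two roots generate a degree-2 extension, so [K:Q] = 2.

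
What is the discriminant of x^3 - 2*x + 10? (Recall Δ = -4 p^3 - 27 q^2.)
Δ = -2668

For a depressed cubic x^3 + p x + q the discriminant is Δ = -4 p^3 - 27 q^2 = -4*(-2)^3 - 27*(10)^2 = 32 - 2700 = -2668.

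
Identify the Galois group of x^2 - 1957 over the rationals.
Gal(K/Q) = Z/2Z (cyclic of order 2)

x^2 - 1957 is irreducible over Q since 1957 is not a rational square. The splitting field Q(sqrt(1957)) has degree 2 over Q, and its unique nontrivial automorphism is sqrt(1957) ↦ -sqrt(1957). Hence Gal(Q(sqrt(1957))/Q) = Z/2Z.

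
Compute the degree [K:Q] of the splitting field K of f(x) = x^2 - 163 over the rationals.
[K:Q] = 2

The polynomial x^2 - 163 is irreducible over Q since 163 is not a perfect square. Its splitting field is Q(sqrt(163)), which has degree 2 over Q.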